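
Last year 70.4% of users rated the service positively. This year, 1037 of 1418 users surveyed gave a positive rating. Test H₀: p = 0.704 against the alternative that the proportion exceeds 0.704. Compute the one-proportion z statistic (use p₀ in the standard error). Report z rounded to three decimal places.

p̂ = 1037/1418 ≈ 0.73131.
Under H₀, SE = √(0.704·0.296/1418) = √(0.000146956) = 0.01212.
z = (0.73131 − 0.704)/0.01212 = 0.02731/0.01212 = 2.253.
p-value = P(Z > 2.253) ≈ 0.0121.

z = 2.253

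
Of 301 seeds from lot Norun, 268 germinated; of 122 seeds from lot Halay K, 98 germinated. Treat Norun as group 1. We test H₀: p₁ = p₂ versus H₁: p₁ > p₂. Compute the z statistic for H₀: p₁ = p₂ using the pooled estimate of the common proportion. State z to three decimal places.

p̂₁ = 268/301 = 0.89037, p̂₂ = 98/122 = 0.80328.
Pooled p̂ = (268+98)/(301+122) = 366/423 = 0.86525.
SE = √(p̂(1−p̂)(1/n₁+1/n₂)) = √(0.86525·0.13475·0.011519) = √(0.00134304) = 0.03665.
z = (0.89037 − 0.80328)/0.03665 = 0.08709/0.03665 = 2.376.

z = 2.376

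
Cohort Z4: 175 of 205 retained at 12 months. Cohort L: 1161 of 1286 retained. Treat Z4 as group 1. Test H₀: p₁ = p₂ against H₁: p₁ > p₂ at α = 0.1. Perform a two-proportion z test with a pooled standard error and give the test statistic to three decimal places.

p̂₁ = 175/205 = 0.85366, p̂₂ = 1161/1286 = 0.90280.
Pooled p̂ = (175+1161)/(205+1286) = 1336/1491 = 0.89604.
SE = √(0.09315 × 0.00565565) = 0.02295.
z = (0.85366 − 0.90280)/0.02295 = -0.04914/0.02295 = -2.141.
p-value = P(Z > -2.141) ≈ 0.9839. With α = 0.1, fail to reject H₀.

z = -2.141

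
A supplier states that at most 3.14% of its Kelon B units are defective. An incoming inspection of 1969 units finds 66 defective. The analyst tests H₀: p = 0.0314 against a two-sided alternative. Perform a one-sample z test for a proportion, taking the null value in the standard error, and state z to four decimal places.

z = 0.5393

p̂ = 66/1969 = 0.0335196.
SE = √(p₀(1−p₀)/n) = √(0.030414/1969) = 0.0039302.
z = (0.0335196 − 0.0314)/0.0039302 = 0.0021196/0.0039302 = 0.5393.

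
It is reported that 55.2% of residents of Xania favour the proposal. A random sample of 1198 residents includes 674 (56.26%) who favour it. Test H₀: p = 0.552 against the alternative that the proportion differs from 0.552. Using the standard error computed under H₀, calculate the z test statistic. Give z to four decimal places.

p̂ = 674/1198 = 0.562604.
Under H₀, SE = √(0.552·0.448/1198) = √(0.000206424) = 0.014367.
z = (0.562604 − 0.552)/0.014367 = 0.010604/0.014367 = 0.7381.
p-value = 2·P(Z > 0.738) ≈ 0.4605.

z = 0.7381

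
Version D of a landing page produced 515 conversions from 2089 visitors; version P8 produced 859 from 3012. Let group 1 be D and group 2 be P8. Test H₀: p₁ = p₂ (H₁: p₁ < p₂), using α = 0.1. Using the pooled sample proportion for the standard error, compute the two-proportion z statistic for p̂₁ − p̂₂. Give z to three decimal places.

p̂₁ = 515/2089 = 0.24653, p̂₂ = 859/3012 = 0.28519.
Pooled p̂ = (515+859)/(2089+3012) = 1374/5101 = 0.26936.
SE = √(0.196805 × 0.000810703) = 0.01263.
z = (0.24653 − 0.28519)/0.01263 = -0.03866/0.01263 = -3.061.
p-value = P(Z < -3.061) ≈ 0.0011, so at α = 0.1 we reject H₀.

z = -3.061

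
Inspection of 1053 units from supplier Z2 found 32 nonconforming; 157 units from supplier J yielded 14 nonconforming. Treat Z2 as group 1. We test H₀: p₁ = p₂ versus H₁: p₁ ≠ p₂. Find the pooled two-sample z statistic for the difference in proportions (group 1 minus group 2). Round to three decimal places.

p̂₁ = 32/1053 ≈ 0.03039, p̂₂ = 14/157 ≈ 0.08917.
Pooled p̂ = (32+14)/(1053+157) = 46/1210 = 0.03802.
SE = √(p̂(1−p̂)(1/n₁+1/n₂)) = √(0.03802·0.96198·0.00731909) = √(0.000267669) = 0.01636.
z = (0.03039 − 0.08917)/0.01636 = -0.05878/0.01636 = -3.593.

z = -3.593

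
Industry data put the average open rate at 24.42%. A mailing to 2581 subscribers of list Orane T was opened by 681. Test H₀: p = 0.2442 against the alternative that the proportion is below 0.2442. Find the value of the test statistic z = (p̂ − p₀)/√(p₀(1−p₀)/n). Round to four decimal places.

z = 2.3238

p̂ = 681/2581 = 0.26385122.
Under H₀, SE = √(0.2442·0.7558/2581) = √(7.15096e-05) = 0.00845634.
z = (0.26385122 − 0.2442)/0.00845634 = 0.01965122/0.00845634 = 2.3238.
p-value = P(Z < 2.324) ≈ 0.9899.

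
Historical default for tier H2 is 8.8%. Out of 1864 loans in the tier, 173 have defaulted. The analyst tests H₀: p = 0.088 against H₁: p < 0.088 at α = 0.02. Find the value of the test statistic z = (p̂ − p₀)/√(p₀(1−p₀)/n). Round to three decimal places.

p̂ = 173/1864 ≈ 0.09281.
SE = √(p₀(1−p₀)/n) = √(0.080256/1864) = 0.00656.
z = (0.09281 − 0.088)/0.00656 = 0.00481/0.00656 = 0.733.
p-value = P(Z < 0.733) ≈ 0.7683. With α = 0.02, fail to reject H₀.

z = 0.733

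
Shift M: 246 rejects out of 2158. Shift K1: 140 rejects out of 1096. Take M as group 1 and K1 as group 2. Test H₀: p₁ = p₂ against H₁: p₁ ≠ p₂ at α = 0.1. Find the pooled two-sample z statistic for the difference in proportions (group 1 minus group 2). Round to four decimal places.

p̂₁ = 246/2158 = 0.113994, p̂₂ = 140/1096 = 0.127737.
Pooled p̂ = (246+140)/(2158+1096) = 386/3254 = 0.118623.
SE = √(0.104552 × 0.0013758) = 0.011993.
z = (0.113994 − 0.127737)/0.011993 = -0.013743/0.011993 = -1.1459.
Two-sided p-value ≈ 2·Φ(−1.146) = 0.2519, so at α = 0.1 we fail to reject H₀.

z = -1.1459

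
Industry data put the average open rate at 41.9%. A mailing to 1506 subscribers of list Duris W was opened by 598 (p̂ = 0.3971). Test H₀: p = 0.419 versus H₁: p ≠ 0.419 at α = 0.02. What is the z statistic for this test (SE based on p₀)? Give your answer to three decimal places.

z = -1.724

p̂ = 598/1506 ≈ 0.397078.
SE = √(p₀(1−p₀)/n) = √(0.24344/1506) = 0.012714.
z = (0.397078 − 0.419)/0.012714 = -0.021922/0.012714 = -1.724.
p-value = 2·P(Z > 1.724) ≈ 0.0847. With α = 0.02, fail to reject H₀.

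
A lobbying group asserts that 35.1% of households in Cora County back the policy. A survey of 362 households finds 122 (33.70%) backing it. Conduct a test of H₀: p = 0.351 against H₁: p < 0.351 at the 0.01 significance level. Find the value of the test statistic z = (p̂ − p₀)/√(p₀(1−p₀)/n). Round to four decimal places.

z = -0.5574

p̂ = 122/362 = 0.337017.
Standard error under H₀: √(0.351×0.649/362) = 0.025085.
z = (0.337017 − 0.351)/0.025085 = -0.013983/0.025085 = -0.5574.
p-value = P(Z < -0.557) ≈ 0.2886. With α = 0.01, fail to reject H₀.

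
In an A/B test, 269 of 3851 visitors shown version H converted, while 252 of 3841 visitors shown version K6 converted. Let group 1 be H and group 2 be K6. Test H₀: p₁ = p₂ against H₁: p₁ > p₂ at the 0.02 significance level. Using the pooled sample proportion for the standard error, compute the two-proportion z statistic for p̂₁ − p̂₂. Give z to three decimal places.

p̂₁ = 269/3851 = 0.069852, p̂₂ = 252/3841 = 0.065608.
Pooled p̂ = (269+252)/(3851+3841) = 521/7692 = 0.067733.
SE = √(0.063145 × 0.000520022) = 0.005730.
z = (0.069852 − 0.065608)/0.005730 = 0.004244/0.005730 = 0.741.
p-value = P(Z > 0.741) ≈ 0.2295, so at α = 0.02 we fail to reject H₀.

z = 0.741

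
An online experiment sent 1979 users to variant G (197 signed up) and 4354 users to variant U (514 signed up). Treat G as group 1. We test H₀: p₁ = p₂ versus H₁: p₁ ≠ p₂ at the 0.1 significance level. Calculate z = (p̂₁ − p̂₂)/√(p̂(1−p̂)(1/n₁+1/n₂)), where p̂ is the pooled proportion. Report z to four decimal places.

z = -2.1624

p̂₁ = 197/1979 ≈ 0.0995452, p̂₂ = 514/4354 ≈ 0.1180524.
Pooled p̂ = (197+514)/(1979+4354) = 711/6333 = 0.1122691.
SE = √(0.0996647 × 0.00073498) = 0.0085587.
z = (0.0995452 − 0.1180524)/0.0085587 = -0.0185072/0.0085587 = -2.1624.
Two-sided p-value ≈ 2·Φ(−2.162) = 0.0306; since p < α = 0.1, reject H₀.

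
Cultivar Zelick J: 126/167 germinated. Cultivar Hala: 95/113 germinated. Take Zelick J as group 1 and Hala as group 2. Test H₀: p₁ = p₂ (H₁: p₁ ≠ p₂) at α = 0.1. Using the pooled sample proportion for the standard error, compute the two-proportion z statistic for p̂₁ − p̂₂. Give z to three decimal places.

p̂₁ = 126/167 ≈ 0.75449, p̂₂ = 95/113 ≈ 0.84071.
Pooled p̂ = (126+95)/(167+113) = 221/280 = 0.78929.
SE = √(0.166314 × 0.0148376) = 0.04968.
z = (0.75449 − 0.84071)/0.04968 = -0.08622/0.04968 = -1.736.
p-value = 2·P(Z > 1.736) ≈ 0.0826. With α = 0.1, reject H₀.

z = -1.736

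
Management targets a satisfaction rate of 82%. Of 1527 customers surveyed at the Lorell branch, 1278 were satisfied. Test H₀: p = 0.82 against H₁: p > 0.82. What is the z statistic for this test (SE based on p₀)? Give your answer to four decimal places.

p̂ = 1278/1527 = 0.8369352.
SE = √(p₀(1−p₀)/n) = √(0.1476/1527) = 0.0098316.
z = (0.8369352 − 0.82)/0.0098316 = 0.0169352/0.0098316 = 1.7225.
p-value = P(Z > 1.723) ≈ 0.0425.

z = 1.7225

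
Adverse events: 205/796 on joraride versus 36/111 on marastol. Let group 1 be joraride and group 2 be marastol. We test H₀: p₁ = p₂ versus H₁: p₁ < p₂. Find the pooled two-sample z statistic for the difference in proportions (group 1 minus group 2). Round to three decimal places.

z = -1.492

p̂₁ = 205/796 ≈ 0.25754, p̂₂ = 36/111 ≈ 0.32432.
Pooled p̂ = (205+36)/(796+111) = 241/907 = 0.26571.
SE = √(0.195109 × 0.0102653) = 0.04475.
z = (0.25754 − 0.32432)/0.04475 = -0.06678/0.04475 = -1.492.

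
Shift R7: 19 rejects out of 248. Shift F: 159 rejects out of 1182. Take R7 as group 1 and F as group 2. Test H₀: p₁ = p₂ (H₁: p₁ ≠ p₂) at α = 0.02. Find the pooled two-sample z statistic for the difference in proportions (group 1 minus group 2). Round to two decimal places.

p̂₁ = 19/248 ≈ 0.0766, p̂₂ = 159/1182 ≈ 0.1345.
Pooled p̂ = (19+159)/(248+1182) = 178/1430 = 0.1245.
SE = √(p̂(1−p̂)(1/n₁+1/n₂)) = √(0.1245·0.8755·0.00487828) = √(0.000531642) = 0.0231.
z = (0.0766 − 0.1345)/0.0231 = -0.0579/0.0231 = -2.51.
Two-sided p-value ≈ 2·Φ(−2.511) = 0.0120, so at α = 0.02 we reject H₀.

z = -2.51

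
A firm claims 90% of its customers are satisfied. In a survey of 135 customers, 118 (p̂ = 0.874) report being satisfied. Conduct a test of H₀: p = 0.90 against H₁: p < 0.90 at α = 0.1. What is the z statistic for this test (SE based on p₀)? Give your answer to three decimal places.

z = -1.004

p̂ = 118/135 ≈ 0.87407.
Standard error under H₀: √(0.9×0.1/135) = 0.02582.
z = (0.87407 − 0.9)/0.02582 = -0.02593/0.02582 = -1.004.
p-value = P(Z < -1.004) ≈ 0.1577; since p > α = 0.1, fail to reject H₀.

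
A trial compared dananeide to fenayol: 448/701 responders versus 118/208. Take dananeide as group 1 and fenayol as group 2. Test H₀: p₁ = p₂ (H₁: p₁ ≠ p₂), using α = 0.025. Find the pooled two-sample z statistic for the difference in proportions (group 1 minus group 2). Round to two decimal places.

p̂₁ = 448/701 ≈ 0.63909, p̂₂ = 118/208 ≈ 0.56731.
Pooled p̂ = (448+118)/(701+208) = 566/909 = 0.62266.
SE = √(0.234954 × 0.00623423) = 0.03827.
z = (0.63909 − 0.56731)/0.03827 = 0.07178/0.03827 = 1.88.
Two-sided p-value ≈ 2·Φ(−1.875) = 0.0607. With α = 0.025, fail to reject H₀.

z = 1.88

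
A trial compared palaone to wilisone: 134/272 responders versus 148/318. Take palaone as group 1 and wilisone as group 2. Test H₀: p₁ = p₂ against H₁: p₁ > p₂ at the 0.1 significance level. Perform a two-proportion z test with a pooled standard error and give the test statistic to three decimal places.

p̂₁ = 134/272 ≈ 0.49265, p̂₂ = 148/318 ≈ 0.46541.
Pooled p̂ = (134+148)/(272+318) = 282/590 = 0.47797.
SE = √(0.249515 × 0.00682112) = 0.04125.
z = (0.49265 − 0.46541)/0.04125 = 0.02724/0.04125 = 0.660.
p-value = P(Z > 0.660) ≈ 0.2545; since p > α = 0.1, fail to reject H₀.

z = 0.660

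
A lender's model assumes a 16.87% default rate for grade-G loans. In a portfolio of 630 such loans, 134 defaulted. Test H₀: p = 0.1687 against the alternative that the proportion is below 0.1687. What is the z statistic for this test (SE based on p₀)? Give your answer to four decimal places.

z = 2.9490

p̂ = 134/630 ≈ 0.2126984.
Under H₀, SE = √(0.1687·0.8313/630) = √(0.000222604) = 0.0149199.
z = (0.2126984 − 0.1687)/0.0149199 = 0.0439984/0.0149199 = 2.9490.
p-value = P(Z < 2.949) ≈ 0.9984.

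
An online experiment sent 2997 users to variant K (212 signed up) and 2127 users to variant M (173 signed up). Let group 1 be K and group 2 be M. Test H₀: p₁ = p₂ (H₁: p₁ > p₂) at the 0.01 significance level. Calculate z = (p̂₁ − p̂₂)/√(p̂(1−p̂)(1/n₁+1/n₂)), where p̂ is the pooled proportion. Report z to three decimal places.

p̂₁ = 212/2997 = 0.070737, p̂₂ = 173/2127 = 0.081335.
Pooled p̂ = (212+173)/(2997+2127) = 385/5124 = 0.075137.
SE = √(0.0694911 × 0.000803813) = 0.007474.
z = (0.070737 − 0.081335)/0.007474 = -0.010598/0.007474 = -1.418.
p-value = P(Z > -1.418) ≈ 0.9219. With α = 0.01, fail to reject H₀.

z = -1.418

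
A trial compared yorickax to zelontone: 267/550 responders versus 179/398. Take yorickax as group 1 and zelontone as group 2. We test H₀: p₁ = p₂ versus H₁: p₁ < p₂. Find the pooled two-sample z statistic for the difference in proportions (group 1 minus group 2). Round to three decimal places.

z = 1.087

p̂₁ = 267/550 ≈ 0.48545, p̂₂ = 179/398 ≈ 0.44975.
Pooled p̂ = (267+179)/(550+398) = 446/948 = 0.47046.
SE = √(0.249128 × 0.00433074) = 0.03285.
z = (0.48545 − 0.44975)/0.03285 = 0.03570/0.03285 = 1.087.
p-value = P(Z < 1.087) ≈ 0.8615.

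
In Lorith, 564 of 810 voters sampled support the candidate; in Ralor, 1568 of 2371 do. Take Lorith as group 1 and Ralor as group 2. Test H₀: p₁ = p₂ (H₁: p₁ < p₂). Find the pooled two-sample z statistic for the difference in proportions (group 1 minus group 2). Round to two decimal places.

p̂₁ = 564/810 = 0.6963, p̂₂ = 1568/2371 = 0.6613.
Pooled p̂ = (564+1568)/(810+2371) = 2132/3181 = 0.6702.
SE = √(p̂(1−p̂)(1/n₁+1/n₂)) = √(0.6702·0.3298·0.00165633) = √(0.000366085) = 0.0191.
z = (0.6963 − 0.6613)/0.0191 = 0.0350/0.0191 = 1.83.
p-value = P(Z < 1.828) ≈ 0.9662.

z = 1.83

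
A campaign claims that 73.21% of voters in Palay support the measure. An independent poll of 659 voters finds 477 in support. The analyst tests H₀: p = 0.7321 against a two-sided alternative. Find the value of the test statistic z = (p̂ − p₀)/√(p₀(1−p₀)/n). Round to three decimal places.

p̂ = 477/659 ≈ 0.72382.
SE = √(p₀(1−p₀)/n) = √(0.19613/659) = 0.01725.
z = (0.72382 − 0.7321)/0.01725 = -0.00828/0.01725 = -0.480.
p-value = 2·P(Z > 0.480) ≈ 0.6314.

z = -0.480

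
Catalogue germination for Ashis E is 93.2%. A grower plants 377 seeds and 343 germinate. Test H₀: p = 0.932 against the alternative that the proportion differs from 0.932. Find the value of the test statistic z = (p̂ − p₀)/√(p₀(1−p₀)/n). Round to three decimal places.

z = -1.711

p̂ = 343/377 = 0.90981.
Under H₀, SE = √(0.932·0.068/377) = √(0.000168106) = 0.01297.
z = (0.90981 − 0.932)/0.01297 = -0.02219/0.01297 = -1.711.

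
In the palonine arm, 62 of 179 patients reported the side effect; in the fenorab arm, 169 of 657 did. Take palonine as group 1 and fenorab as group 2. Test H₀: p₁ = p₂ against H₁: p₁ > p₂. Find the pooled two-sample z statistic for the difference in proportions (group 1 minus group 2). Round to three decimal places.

p̂₁ = 62/179 ≈ 0.34637, p̂₂ = 169/657 ≈ 0.25723.
Pooled p̂ = (62+169)/(179+657) = 231/836 = 0.27632.
SE = √(0.199965 × 0.00710866) = 0.03770.
z = (0.34637 − 0.25723)/0.03770 = 0.08914/0.03770 = 2.364.
p-value = P(Z > 2.364) ≈ 0.0090.

z = 2.364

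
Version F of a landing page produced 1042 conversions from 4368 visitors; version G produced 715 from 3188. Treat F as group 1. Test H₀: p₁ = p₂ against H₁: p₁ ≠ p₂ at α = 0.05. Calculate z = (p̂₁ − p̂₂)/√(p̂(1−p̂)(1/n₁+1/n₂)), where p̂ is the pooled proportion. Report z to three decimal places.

z = 1.451

p̂₁ = 1042/4368 = 0.238553, p̂₂ = 715/3188 = 0.224279.
Pooled p̂ = (1042+715)/(4368+3188) = 1757/7556 = 0.232530.
SE = √(0.17846 × 0.000542614) = 0.009840.
z = (0.238553 − 0.224279)/0.009840 = 0.014274/0.009840 = 1.451.
p-value = 2·P(Z > 1.451) ≈ 0.1469; since p > α = 0.05, fail to reject H₀.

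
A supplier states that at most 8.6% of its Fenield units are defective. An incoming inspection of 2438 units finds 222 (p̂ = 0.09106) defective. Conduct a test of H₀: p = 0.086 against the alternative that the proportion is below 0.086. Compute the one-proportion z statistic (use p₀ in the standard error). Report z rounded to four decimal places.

p̂ = 222/2438 ≈ 0.091058.
Standard error under H₀: √(0.086×0.914/2438) = 0.005678.
z = (0.091058 − 0.086)/0.005678 = 0.005058/0.005678 = 0.8908.
p-value = P(Z < 0.891) ≈ 0.8135.

z = 0.8908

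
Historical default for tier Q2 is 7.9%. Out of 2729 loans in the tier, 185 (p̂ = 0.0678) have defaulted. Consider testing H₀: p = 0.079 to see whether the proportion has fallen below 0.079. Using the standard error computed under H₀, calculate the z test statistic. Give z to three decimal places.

z = -2.171

p̂ = 185/2729 ≈ 0.067790.
Under H₀, SE = √(0.079·0.921/2729) = √(2.66614e-05) = 0.005163.
z = (0.067790 − 0.079)/0.005163 = -0.011210/0.005163 = -2.171.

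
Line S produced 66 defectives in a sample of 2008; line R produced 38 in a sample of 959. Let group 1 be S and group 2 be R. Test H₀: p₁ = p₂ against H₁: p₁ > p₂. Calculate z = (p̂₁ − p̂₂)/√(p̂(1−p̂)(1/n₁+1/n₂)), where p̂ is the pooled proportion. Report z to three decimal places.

z = -0.936

p̂₁ = 66/2008 ≈ 0.032869, p̂₂ = 38/959 ≈ 0.039625.
Pooled p̂ = (66+38)/(2008+959) = 104/2967 = 0.035052.
SE = √(p̂(1−p̂)(1/n₁+1/n₂)) = √(0.035052·0.964948·0.00154076) = √(5.21141e-05) = 0.007219.
z = (0.032869 − 0.039625)/0.007219 = -0.006756/0.007219 = -0.936.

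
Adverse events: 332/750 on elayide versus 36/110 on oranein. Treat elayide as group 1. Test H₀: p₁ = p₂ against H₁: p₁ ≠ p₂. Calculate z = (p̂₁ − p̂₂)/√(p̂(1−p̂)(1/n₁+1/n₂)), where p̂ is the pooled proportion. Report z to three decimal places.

p̂₁ = 332/750 = 0.44267, p̂₂ = 36/110 = 0.32727.
Pooled p̂ = (332+36)/(750+110) = 368/860 = 0.42791.
SE = √(0.244803 × 0.0104242) = 0.05052.
z = (0.44267 − 0.32727)/0.05052 = 0.11540/0.05052 = 2.284.
p-value = 2·P(Z > 2.284) ≈ 0.0224.

z = 2.284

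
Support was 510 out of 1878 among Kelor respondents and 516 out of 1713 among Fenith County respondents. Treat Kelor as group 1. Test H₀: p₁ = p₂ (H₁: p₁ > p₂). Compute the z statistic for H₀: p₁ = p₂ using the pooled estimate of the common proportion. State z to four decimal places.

z = -1.9651

p̂₁ = 510/1878 = 0.2715655, p̂₂ = 516/1713 = 0.3012259.
Pooled p̂ = (510+516)/(1878+1713) = 1026/3591 = 0.2857143.
SE = √(0.204082 × 0.00111625) = 0.0150933.
z = (0.2715655 − 0.3012259)/0.0150933 = -0.0296604/0.0150933 = -1.9651.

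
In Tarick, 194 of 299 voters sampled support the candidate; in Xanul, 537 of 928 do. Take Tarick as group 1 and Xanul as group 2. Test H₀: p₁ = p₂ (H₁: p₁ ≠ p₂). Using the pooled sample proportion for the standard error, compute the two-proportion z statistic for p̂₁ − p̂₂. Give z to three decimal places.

z = 2.150

p̂₁ = 194/299 = 0.64883, p̂₂ = 537/928 = 0.57866.
Pooled p̂ = (194+537)/(299+928) = 731/1227 = 0.59576.
SE = √(0.24083 × 0.00442207) = 0.03263.
z = (0.64883 − 0.57866)/0.03263 = 0.07017/0.03263 = 2.150.
p-value = 2·P(Z > 2.150) ≈ 0.0315.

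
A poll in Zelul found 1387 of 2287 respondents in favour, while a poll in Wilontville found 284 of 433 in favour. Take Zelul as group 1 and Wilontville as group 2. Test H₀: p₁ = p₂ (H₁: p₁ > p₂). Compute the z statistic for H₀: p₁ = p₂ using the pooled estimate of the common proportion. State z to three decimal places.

p̂₁ = 1387/2287 = 0.60647, p̂₂ = 284/433 = 0.65589.
Pooled p̂ = (1387+284)/(2287+433) = 1671/2720 = 0.61434.
SE = √(0.236927 × 0.00274672) = 0.02551.
z = (0.60647 − 0.65589)/0.02551 = -0.04942/0.02551 = -1.937.

z = -1.937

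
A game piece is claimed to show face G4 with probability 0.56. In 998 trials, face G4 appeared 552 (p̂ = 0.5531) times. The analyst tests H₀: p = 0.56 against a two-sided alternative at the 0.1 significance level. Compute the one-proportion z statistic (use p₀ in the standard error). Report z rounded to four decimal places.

z = -0.4387

p̂ = 552/998 ≈ 0.553106.
SE = √(p₀(1−p₀)/n) = √(0.2464/998) = 0.015713.
z = (0.553106 − 0.56)/0.015713 = -0.006894/0.015713 = -0.4387.
p-value = 2·P(Z > 0.439) ≈ 0.6609; since p > α = 0.1, fail to reject H₀.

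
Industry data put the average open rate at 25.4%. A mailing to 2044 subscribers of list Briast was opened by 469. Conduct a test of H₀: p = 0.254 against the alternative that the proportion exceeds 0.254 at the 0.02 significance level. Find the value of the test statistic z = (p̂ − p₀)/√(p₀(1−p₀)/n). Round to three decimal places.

p̂ = 469/2044 ≈ 0.229452.
Standard error under H₀: √(0.254×0.746/2044) = 0.009628.
z = (0.229452 − 0.254)/0.009628 = -0.024548/0.009628 = -2.550.
p-value = P(Z > -2.550) ≈ 0.9946. With α = 0.02, fail to reject H₀.

z = -2.550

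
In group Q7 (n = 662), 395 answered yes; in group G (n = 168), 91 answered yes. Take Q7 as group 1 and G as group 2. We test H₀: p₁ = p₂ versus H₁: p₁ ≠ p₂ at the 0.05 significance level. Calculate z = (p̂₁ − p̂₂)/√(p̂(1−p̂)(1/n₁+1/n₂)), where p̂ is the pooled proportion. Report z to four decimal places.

p̂₁ = 395/662 = 0.596677, p̂₂ = 91/168 = 0.541667.
Pooled p̂ = (395+91)/(662+168) = 486/830 = 0.585542.
SE = √(0.242683 × 0.00746295) = 0.042557.
z = (0.596677 − 0.541667)/0.042557 = 0.055010/0.042557 = 1.2926.
Two-sided p-value ≈ 2·Φ(−1.293) = 0.1961, so at α = 0.05 we fail to reject H₀.

z = 1.2926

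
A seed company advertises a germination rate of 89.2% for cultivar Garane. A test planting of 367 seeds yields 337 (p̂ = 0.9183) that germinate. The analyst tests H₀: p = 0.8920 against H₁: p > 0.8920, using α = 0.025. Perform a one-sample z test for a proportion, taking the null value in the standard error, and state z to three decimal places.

p̂ = 337/367 = 0.91826.
Under H₀, SE = √(0.892·0.108/367) = √(0.000262496) = 0.01620.
z = (0.91826 − 0.892)/0.01620 = 0.02626/0.01620 = 1.621.
p-value = P(Z > 1.621) ≈ 0.0526; since p > α = 0.025, fail to reject H₀.

z = 1.621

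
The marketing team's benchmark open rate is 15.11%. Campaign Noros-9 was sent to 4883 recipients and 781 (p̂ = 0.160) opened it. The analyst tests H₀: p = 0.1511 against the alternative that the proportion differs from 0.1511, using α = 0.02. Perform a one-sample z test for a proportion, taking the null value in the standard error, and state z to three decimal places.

z = 1.725

p̂ = 781/4883 ≈ 0.159943.
Standard error under H₀: √(0.1511×0.8489/4883) = 0.005125.
z = (0.159943 − 0.1511)/0.005125 = 0.008843/0.005125 = 1.725.
p-value = 2·P(Z > 1.725) ≈ 0.0845. With α = 0.02, fail to reject H₀.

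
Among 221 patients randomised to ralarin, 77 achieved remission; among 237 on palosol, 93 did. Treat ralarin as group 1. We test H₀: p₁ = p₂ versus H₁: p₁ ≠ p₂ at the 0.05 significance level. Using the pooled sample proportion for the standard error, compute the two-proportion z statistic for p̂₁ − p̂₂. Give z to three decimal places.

z = -0.974

p̂₁ = 77/221 ≈ 0.34842, p̂₂ = 93/237 ≈ 0.39241.
Pooled p̂ = (77+93)/(221+237) = 170/458 = 0.37118.
SE = √(p̂(1−p̂)(1/n₁+1/n₂)) = √(0.37118·0.62882·0.0087443) = √(0.00204096) = 0.04518.
z = (0.34842 − 0.39241)/0.04518 = -0.04399/0.04518 = -0.974.
p-value = 2·P(Z > 0.974) ≈ 0.3302, so at α = 0.05 we fail to reject H₀.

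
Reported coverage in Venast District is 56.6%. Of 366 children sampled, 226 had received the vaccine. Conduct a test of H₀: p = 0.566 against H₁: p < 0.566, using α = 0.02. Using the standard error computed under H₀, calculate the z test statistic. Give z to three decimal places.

p̂ = 226/366 = 0.61749.
Under H₀, SE = √(0.566·0.434/366) = √(0.000671158) = 0.02591.
z = (0.61749 − 0.566)/0.02591 = 0.05149/0.02591 = 1.987.
p-value = P(Z < 1.987) ≈ 0.9766. With α = 0.02, fail to reject H₀.

z = 1.987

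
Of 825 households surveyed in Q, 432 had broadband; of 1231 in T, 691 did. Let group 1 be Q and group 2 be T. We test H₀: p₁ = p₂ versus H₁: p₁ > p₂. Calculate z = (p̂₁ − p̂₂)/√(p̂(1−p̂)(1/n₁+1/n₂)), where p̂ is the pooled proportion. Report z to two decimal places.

z = -1.68

p̂₁ = 432/825 = 0.5236, p̂₂ = 691/1231 = 0.5613.
Pooled p̂ = (432+691)/(825+1231) = 1123/2056 = 0.5462.
SE = √(0.247865 × 0.00202447) = 0.0224.
z = (0.5236 − 0.5613)/0.0224 = -0.0377/0.0224 = -1.68.
p-value = P(Z > -1.683) ≈ 0.9538.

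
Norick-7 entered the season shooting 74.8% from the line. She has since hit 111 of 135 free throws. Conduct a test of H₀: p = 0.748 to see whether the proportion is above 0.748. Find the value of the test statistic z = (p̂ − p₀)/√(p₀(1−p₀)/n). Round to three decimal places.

z = 1.986

p̂ = 111/135 = 0.82222.
SE = √(p₀(1−p₀)/n) = √(0.1885/135) = 0.03737.
z = (0.82222 − 0.748)/0.03737 = 0.07422/0.03737 = 1.986.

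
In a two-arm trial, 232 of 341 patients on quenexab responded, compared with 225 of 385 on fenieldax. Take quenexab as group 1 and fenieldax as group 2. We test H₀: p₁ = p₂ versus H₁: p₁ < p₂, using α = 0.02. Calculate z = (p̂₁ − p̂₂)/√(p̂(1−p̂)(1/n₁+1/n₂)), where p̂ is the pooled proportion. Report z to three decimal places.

z = 2.671

p̂₁ = 232/341 ≈ 0.68035, p̂₂ = 225/385 ≈ 0.58442.
Pooled p̂ = (232+225)/(341+385) = 457/726 = 0.62948.
SE = √(0.233236 × 0.00552995) = 0.03591.
z = (0.68035 − 0.58442)/0.03591 = 0.09593/0.03591 = 2.671.
p-value = P(Z < 2.671) ≈ 0.9962, so at α = 0.02 we fail to reject H₀.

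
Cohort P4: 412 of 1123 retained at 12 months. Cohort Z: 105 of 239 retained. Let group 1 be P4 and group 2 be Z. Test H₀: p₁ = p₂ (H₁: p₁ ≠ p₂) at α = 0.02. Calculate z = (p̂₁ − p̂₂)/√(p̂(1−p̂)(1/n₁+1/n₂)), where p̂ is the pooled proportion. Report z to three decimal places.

p̂₁ = 412/1123 = 0.36687, p̂₂ = 105/239 = 0.43933.
Pooled p̂ = (412+105)/(1123+239) = 517/1362 = 0.37959.
SE = √(0.235501 × 0.00507457) = 0.03457.
z = (0.36687 − 0.43933)/0.03457 = -0.07246/0.03457 = -2.096.
Two-sided p-value ≈ 2·Φ(−2.096) = 0.0361, so at α = 0.02 we fail to reject H₀.

z = -2.096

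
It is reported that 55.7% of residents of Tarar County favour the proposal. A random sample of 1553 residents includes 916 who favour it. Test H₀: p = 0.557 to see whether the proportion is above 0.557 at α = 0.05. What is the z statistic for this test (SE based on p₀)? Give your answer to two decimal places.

z = 2.60

p̂ = 916/1553 ≈ 0.5898.
Under H₀, SE = √(0.557·0.443/1553) = √(0.000158887) = 0.0126.
z = (0.5898 − 0.557)/0.0126 = 0.0328/0.0126 = 2.60.
p-value = P(Z > 2.604) ≈ 0.0046. With α = 0.05, reject H₀.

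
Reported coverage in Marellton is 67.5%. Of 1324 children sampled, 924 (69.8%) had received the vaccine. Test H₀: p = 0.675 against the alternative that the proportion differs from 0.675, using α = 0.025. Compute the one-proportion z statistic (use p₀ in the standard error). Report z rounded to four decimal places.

p̂ = 924/1324 = 0.697885.
SE = √(p₀(1−p₀)/n) = √(0.21937/1324) = 0.012872.
z = (0.697885 − 0.675)/0.012872 = 0.022885/0.012872 = 1.7779.
p-value = 2·P(Z > 1.778) ≈ 0.0754. With α = 0.025, fail to reject H₀.

z = 1.7779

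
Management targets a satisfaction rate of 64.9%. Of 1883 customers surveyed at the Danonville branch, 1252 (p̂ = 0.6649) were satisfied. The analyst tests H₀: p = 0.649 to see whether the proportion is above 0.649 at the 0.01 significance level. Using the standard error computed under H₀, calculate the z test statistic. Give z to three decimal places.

z = 1.445

p̂ = 1252/1883 = 0.66490.
SE = √(p₀(1−p₀)/n) = √(0.2278/1883) = 0.01100.
z = (0.66490 − 0.649)/0.01100 = 0.01590/0.01100 = 1.445.
p-value = P(Z > 1.445) ≈ 0.0742; since p > α = 0.01, fail to reject H₀.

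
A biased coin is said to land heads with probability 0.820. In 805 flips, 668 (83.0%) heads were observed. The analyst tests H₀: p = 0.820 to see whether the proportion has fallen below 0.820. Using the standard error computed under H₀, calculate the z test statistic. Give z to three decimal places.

p̂ = 668/805 ≈ 0.82981.
SE = √(p₀(1−p₀)/n) = √(0.1476/805) = 0.01354.
z = (0.82981 − 0.82)/0.01354 = 0.00981/0.01354 = 0.725.
p-value = P(Z < 0.725) ≈ 0.7657.

z = 0.725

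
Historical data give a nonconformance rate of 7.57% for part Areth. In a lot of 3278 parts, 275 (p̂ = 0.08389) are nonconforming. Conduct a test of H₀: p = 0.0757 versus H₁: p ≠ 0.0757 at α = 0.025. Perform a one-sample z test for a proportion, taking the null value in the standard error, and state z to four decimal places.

z = 1.7733

p̂ = 275/3278 ≈ 0.0838926.
Under H₀, SE = √(0.0757·0.9243/3278) = √(2.13452e-05) = 0.0046201.
z = (0.0838926 − 0.0757)/0.0046201 = 0.0081926/0.0046201 = 1.7733.
p-value = 2·P(Z > 1.773) ≈ 0.0762; since p > α = 0.025, fail to reject H₀.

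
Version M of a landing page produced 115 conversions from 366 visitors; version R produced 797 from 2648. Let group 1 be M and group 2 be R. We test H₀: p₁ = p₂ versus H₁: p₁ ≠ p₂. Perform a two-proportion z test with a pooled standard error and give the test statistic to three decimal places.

p̂₁ = 115/366 ≈ 0.31421, p̂₂ = 797/2648 ≈ 0.30098.
Pooled p̂ = (115+797)/(366+2648) = 912/3014 = 0.30259.
SE = √(0.211028 × 0.00310988) = 0.02562.
z = (0.31421 − 0.30098)/0.02562 = 0.01323/0.02562 = 0.516.
Two-sided p-value ≈ 2·Φ(−0.516) = 0.6057.

z = 0.516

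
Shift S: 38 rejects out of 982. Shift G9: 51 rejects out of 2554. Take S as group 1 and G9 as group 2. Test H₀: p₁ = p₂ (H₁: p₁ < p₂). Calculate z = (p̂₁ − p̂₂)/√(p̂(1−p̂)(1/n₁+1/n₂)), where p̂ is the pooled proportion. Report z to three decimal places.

z = 3.184

p̂₁ = 38/982 ≈ 0.038697, p̂₂ = 51/2554 ≈ 0.019969.
Pooled p̂ = (38+51)/(982+2554) = 89/3536 = 0.025170.
SE = √(0.0245362 × 0.00140987) = 0.005882.
z = (0.038697 − 0.019969)/0.005882 = 0.018728/0.005882 = 3.184.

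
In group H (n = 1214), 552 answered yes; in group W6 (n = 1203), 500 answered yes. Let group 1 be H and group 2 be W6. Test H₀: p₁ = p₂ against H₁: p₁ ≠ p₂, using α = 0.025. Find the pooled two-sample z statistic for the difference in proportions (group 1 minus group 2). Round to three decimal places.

z = 1.937

p̂₁ = 552/1214 ≈ 0.45470, p̂₂ = 500/1203 ≈ 0.41563.
Pooled p̂ = (552+500)/(1214+1203) = 1052/2417 = 0.43525.
SE = √(0.245807 × 0.00165498) = 0.02017.
z = (0.45470 − 0.41563)/0.02017 = 0.03907/0.02017 = 1.937.
p-value = 2·P(Z > 1.937) ≈ 0.0527; since p > α = 0.025, fail to reject H₀.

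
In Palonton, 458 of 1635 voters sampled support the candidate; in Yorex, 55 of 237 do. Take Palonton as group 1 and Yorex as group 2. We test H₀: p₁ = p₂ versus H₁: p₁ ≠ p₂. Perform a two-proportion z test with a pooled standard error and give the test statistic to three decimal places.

z = 1.550

p̂₁ = 458/1635 ≈ 0.28012, p̂₂ = 55/237 ≈ 0.23207.
Pooled p̂ = (458+55)/(1635+237) = 513/1872 = 0.27404.
SE = √(0.198941 × 0.00483103) = 0.03100.
z = (0.28012 − 0.23207)/0.03100 = 0.04805/0.03100 = 1.550.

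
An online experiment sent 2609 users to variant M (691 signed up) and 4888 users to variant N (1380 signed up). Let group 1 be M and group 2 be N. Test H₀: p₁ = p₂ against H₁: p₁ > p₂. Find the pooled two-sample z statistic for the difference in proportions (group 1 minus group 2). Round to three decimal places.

z = -1.612

p̂₁ = 691/2609 ≈ 0.26485, p̂₂ = 1380/4888 ≈ 0.28232.
Pooled p̂ = (691+1380)/(2609+4888) = 2071/7497 = 0.27624.
SE = √(0.199933 × 0.000587871) = 0.01084.
z = (0.26485 − 0.28232)/0.01084 = -0.01747/0.01084 = -1.612.
p-value = P(Z > -1.612) ≈ 0.9465.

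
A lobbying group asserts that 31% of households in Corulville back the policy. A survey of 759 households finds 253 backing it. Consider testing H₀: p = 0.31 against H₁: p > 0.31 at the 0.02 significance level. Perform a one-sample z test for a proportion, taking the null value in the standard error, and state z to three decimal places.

z = 1.390

p̂ = 253/759 ≈ 0.33333.
SE = √(p₀(1−p₀)/n) = √(0.2139/759) = 0.01679.
z = (0.33333 − 0.31)/0.01679 = 0.02333/0.01679 = 1.390.
p-value = P(Z > 1.390) ≈ 0.0823; since p > α = 0.02, fail to reject H₀.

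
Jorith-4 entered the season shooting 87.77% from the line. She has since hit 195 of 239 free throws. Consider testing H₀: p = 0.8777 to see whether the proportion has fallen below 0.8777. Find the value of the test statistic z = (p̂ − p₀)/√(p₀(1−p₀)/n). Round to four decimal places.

p̂ = 195/239 = 0.815900.
Standard error under H₀: √(0.8777×0.1223/239) = 0.021193.
z = (0.815900 − 0.8777)/0.021193 = -0.061800/0.021193 = -2.9161.
p-value = P(Z < -2.916) ≈ 0.0018.

z = -2.9161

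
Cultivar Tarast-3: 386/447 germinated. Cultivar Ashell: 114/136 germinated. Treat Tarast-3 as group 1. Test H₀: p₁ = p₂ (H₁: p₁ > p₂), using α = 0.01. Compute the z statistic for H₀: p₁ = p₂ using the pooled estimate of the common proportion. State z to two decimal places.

p̂₁ = 386/447 ≈ 0.8635, p̂₂ = 114/136 ≈ 0.8382.
Pooled p̂ = (386+114)/(447+136) = 500/583 = 0.8576.
SE = √(p̂(1−p̂)(1/n₁+1/n₂)) = √(0.8576·0.1424·0.00959008) = √(0.00117094) = 0.0342.
z = (0.8635 − 0.8382)/0.0342 = 0.0253/0.0342 = 0.74.
p-value = P(Z > 0.739) ≈ 0.2299, so at α = 0.01 we fail to reject H₀.

z = 0.74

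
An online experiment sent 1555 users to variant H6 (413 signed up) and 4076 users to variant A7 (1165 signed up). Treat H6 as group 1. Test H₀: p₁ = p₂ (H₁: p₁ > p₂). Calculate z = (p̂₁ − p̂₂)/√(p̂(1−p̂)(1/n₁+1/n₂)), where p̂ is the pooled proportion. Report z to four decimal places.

z = -1.5108

p̂₁ = 413/1555 ≈ 0.265595, p̂₂ = 1165/4076 ≈ 0.285819.
Pooled p̂ = (413+1165)/(1555+4076) = 1578/5631 = 0.280234.
SE = √(p̂(1−p̂)(1/n₁+1/n₂)) = √(0.280234·0.719766·0.000888425) = √(0.000179198) = 0.013386.
z = (0.265595 − 0.285819)/0.013386 = -0.020224/0.013386 = -1.5108.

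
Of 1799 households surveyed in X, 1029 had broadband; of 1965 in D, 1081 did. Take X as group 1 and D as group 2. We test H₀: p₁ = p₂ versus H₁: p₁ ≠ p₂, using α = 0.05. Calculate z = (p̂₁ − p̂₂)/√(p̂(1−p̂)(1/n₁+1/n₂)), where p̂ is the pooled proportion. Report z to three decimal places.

p̂₁ = 1029/1799 ≈ 0.571984, p̂₂ = 1081/1965 ≈ 0.550127.
Pooled p̂ = (1029+1081)/(1799+1965) = 2110/3764 = 0.560574.
SE = √(p̂(1−p̂)(1/n₁+1/n₂)) = √(0.560574·0.439426·0.00106477) = √(0.000262286) = 0.016195.
z = (0.571984 − 0.550127)/0.016195 = 0.021857/0.016195 = 1.350.
Two-sided p-value ≈ 2·Φ(−1.350) = 0.1771. With α = 0.05, fail to reject H₀.

z = 1.350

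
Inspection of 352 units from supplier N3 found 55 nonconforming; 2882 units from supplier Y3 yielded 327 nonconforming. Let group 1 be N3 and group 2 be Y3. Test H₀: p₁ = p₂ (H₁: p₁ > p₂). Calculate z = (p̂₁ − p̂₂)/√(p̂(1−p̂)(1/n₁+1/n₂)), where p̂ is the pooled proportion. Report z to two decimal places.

p̂₁ = 55/352 ≈ 0.1562, p̂₂ = 327/2882 ≈ 0.1135.
Pooled p̂ = (55+327)/(352+2882) = 382/3234 = 0.1181.
SE = √(p̂(1−p̂)(1/n₁+1/n₂)) = √(0.1181·0.8819·0.00318789) = √(0.000332075) = 0.0182.
z = (0.1562 − 0.1135)/0.0182 = 0.0427/0.0182 = 2.35.
p-value = P(Z > 2.348) ≈ 0.0094.

z = 2.35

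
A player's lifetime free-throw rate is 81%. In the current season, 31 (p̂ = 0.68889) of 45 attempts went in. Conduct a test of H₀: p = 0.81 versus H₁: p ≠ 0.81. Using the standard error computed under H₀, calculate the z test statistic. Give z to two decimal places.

z = -2.07

p̂ = 31/45 = 0.6889.
Under H₀, SE = √(0.81·0.19/45) = √(0.00342) = 0.0585.
z = (0.6889 − 0.81)/0.0585 = -0.1211/0.0585 = -2.07.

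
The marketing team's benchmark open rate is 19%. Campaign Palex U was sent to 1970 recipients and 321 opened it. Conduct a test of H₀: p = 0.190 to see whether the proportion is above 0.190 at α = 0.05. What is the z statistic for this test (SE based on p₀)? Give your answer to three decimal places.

p̂ = 321/1970 = 0.16294.
SE = √(p₀(1−p₀)/n) = √(0.1539/1970) = 0.00884.
z = (0.16294 − 0.19)/0.00884 = -0.02706/0.00884 = -3.061.
p-value = P(Z > -3.061) ≈ 0.9989; since p > α = 0.05, fail to reject H₀.

z = -3.061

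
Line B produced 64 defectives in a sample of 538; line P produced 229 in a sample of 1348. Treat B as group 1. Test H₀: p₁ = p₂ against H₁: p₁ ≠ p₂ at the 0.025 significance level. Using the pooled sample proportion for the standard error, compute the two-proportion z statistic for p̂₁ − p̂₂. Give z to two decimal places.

z = -2.76

p̂₁ = 64/538 ≈ 0.11896, p̂₂ = 229/1348 ≈ 0.16988.
Pooled p̂ = (64+229)/(538+1348) = 293/1886 = 0.15536.
SE = √(0.13122 × 0.00260058) = 0.01847.
z = (0.11896 − 0.16988)/0.01847 = -0.05092/0.01847 = -2.76.
p-value = 2·P(Z > 2.757) ≈ 0.0058. With α = 0.025, reject H₀.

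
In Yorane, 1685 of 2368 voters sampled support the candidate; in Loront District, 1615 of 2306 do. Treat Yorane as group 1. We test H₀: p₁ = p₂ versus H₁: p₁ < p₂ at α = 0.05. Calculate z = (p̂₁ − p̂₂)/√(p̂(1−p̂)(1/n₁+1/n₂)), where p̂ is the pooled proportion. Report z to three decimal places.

z = 0.842

p̂₁ = 1685/2368 ≈ 0.71157, p̂₂ = 1615/2306 ≈ 0.70035.
Pooled p̂ = (1685+1615)/(2368+2306) = 3300/4674 = 0.70603.
SE = √(p̂(1−p̂)(1/n₁+1/n₂)) = √(0.70603·0.29397·0.000855949) = √(0.000177652) = 0.01333.
z = (0.71157 − 0.70035)/0.01333 = 0.01122/0.01333 = 0.842.
p-value = P(Z < 0.842) ≈ 0.8001. With α = 0.05, fail to reject H₀.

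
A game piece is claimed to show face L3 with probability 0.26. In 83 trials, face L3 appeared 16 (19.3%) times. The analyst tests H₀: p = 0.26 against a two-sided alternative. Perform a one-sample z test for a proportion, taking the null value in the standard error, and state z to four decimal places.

p̂ = 16/83 = 0.1927711.
Standard error under H₀: √(0.26×0.74/83) = 0.0481464.
z = (0.1927711 − 0.26)/0.0481464 = -0.0672289/0.0481464 = -1.3963.

z = -1.3963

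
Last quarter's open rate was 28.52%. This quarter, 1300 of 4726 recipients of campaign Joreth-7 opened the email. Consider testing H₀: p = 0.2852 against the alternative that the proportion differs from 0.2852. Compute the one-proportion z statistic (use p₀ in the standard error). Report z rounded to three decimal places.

z = -1.542

p̂ = 1300/4726 = 0.27507.
Under H₀, SE = √(0.2852·0.7148/4726) = √(4.3136e-05) = 0.00657.
z = (0.27507 − 0.2852)/0.00657 = -0.01013/0.00657 = -1.542.
Two-sided p-value ≈ 2·Φ(−1.542) = 0.1231.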